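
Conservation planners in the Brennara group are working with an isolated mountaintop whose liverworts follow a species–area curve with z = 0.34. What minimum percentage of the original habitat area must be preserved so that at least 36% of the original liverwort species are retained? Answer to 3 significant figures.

Need (A_new/A_old)^0.34 = 0.36, so A_new/A_old = 0.36^(1/0.34) = 0.36^2.941
ln(A_new/A_old) = ln 0.36 / 0.34 = -1.0217 / 0.34 = -3.0049
A_new/A_old = e^-3.0049 ≈ 0.04955

4.95%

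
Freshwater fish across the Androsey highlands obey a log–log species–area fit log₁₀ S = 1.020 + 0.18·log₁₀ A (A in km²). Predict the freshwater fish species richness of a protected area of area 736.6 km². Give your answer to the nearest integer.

34 species

S = 10.47 × 736.6^0.18 = 10.47 × 3.282 ≈ 34.36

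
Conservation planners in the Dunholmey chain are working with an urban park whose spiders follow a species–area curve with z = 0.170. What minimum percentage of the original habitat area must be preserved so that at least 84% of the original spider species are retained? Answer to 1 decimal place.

Need (A_new/A_old)^0.17 = 0.84, so A_new/A_old = 0.84^(1/0.17) = 0.84^5.882
ln(A_new/A_old) = ln 0.84 / 0.17 = -0.1744 / 0.17 = -1.0256
A_new/A_old = e^-1.0256 ≈ 0.3586

35.9%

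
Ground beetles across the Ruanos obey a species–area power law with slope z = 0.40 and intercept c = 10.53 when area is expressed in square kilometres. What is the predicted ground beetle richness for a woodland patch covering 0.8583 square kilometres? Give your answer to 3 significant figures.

S = 10.53 × 0.8583^0.4 = 10.53 × 0.9407 ≈ 9.906

9.91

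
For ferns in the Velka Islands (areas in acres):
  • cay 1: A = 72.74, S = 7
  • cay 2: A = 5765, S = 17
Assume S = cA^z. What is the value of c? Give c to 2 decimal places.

z = ln(S₂/S₁) / ln(A₂/A₁) = ln(17/7) / ln(5765/72.74) = 0.8873 / 4.3727 = 0.2029
c = S₁ / A₁^z = 7 / 72.74^0.2029 = 7 / 2.387 = 2.933

2.93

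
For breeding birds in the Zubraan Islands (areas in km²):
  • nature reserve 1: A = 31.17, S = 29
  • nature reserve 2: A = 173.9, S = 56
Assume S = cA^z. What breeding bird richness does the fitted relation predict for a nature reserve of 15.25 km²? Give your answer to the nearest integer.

22

z = ln(56/29) / ln(173.9/31.17) = 0.6581 / 1.7190 = 0.3828
c = 29 / 31.17^0.3828 = 29 / 3.731 = 7.773
S₃ = 7.773 × 15.25^0.3828 = 7.773 × 2.838 ≈ 22.06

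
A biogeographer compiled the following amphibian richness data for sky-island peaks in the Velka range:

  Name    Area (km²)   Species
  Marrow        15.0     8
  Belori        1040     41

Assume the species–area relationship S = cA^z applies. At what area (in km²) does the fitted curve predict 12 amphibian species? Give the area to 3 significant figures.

42.9 km²

z = ln(41/8) / ln(1040/15) = 1.6341 / 4.2389 = 0.3855
c = 8 / 15^0.3855 = 8 / 2.84 = 2.816
A = (12/2.816)^(1/0.3855) ⇒ ln A = ln(4.261)/0.3855 = 3.7598
A = e^3.7598 ≈ 42.94 km²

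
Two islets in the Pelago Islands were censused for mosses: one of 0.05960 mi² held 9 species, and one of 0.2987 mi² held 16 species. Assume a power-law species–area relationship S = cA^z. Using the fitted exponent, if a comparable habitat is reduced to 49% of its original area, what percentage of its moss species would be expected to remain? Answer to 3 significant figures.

z = ln(16/9) / ln(0.2987/0.0596) = 0.5754 / 1.6118 = 0.3570
S_new/S_old = (A_new/A_old)^z = 0.49^0.3570 = exp(0.3570 × -0.7133) = 0.7752

77.5%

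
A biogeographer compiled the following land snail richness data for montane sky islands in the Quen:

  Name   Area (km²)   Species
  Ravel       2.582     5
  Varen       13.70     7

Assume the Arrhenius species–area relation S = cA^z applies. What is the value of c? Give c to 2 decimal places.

z = ln(S₂/S₁) / ln(A₂/A₁) = ln(7/5) / ln(13.7/2.582) = 0.3365 / 1.6688 = 0.2016
c = S₁ / A₁^z = 5 / 2.582^0.2016 = 5 / 1.211 = 4.13

4.13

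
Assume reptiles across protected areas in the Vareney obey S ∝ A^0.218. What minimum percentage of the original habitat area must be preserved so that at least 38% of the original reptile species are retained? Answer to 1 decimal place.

1.2%

Need (A_new/A_old)^0.218 = 0.38, so A_new/A_old = 0.38^(1/0.218) = 0.38^4.587
ln(A_new/A_old) = ln 0.38 / 0.218 = -0.9676 / 0.218 = -4.4385
A_new/A_old = e^-4.4385 ≈ 0.01181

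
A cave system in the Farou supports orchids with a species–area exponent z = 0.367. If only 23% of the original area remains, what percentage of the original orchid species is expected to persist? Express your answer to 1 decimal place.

58.3%

S_new/S_old = (A_new/A_old)^z = 0.23^0.367
= exp(0.367 × ln 0.23) = exp(0.367 × -1.4697) = exp(-0.5394) ≈ 0.5831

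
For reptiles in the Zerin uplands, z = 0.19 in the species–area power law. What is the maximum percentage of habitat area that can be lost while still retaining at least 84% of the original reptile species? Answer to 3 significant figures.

60.1%

Need (A_new/A_old)^0.19 = 0.84, so A_new/A_old = 0.84^(1/0.19) = 0.84^5.263
ln(A_new/A_old) = ln 0.84 / 0.19 = -0.1744 / 0.19 = -0.9176
A_new/A_old = e^-0.9176 ≈ 0.3995
Fraction that can be lost = 1 − 0.3995 = 0.6005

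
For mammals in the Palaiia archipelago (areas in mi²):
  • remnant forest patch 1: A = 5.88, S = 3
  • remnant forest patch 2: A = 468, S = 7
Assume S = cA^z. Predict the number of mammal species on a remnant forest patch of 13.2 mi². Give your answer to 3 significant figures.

3.51

z = ln(7/3) / ln(468/5.88) = 0.8473 / 4.3769 = 0.1936
c = 3 / 5.88^0.1936 = 3 / 1.409 = 2.129
S₃ = 2.129 × 13.2^0.1936 = 2.129 × 1.648 ≈ 3.508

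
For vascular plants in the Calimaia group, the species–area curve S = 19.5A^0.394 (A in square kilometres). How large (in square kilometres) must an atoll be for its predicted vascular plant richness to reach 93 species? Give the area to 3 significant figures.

93 = 19.5 × A^0.394  ⇒  A^0.394 = 93/19.5 = 4.769
ln A = ln(4.769) / 0.394 = 1.5622 / 0.394 = 3.9649
A = e^3.9649 ≈ 52.72 square kilometres

52.7 square kilometres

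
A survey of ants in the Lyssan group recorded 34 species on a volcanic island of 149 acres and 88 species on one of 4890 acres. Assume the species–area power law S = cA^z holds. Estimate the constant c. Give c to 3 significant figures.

8.70

z = ln(S₂/S₁) / ln(A₂/A₁) = ln(88/34) / ln(4890/149) = 0.9510 / 3.4910 = 0.2724
c = S₁ / A₁^z = 34 / 149^0.2724 = 34 / 3.908 = 8.699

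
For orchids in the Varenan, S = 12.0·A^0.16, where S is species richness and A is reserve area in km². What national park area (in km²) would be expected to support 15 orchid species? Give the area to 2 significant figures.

15 = 12 × A^0.16  ⇒  A^0.16 = 15/12 = 1.25
ln A = ln(1.25) / 0.16 = 0.2231 / 0.16 = 1.3946
A = e^1.3946 ≈ 4.034 km²

4.0 km²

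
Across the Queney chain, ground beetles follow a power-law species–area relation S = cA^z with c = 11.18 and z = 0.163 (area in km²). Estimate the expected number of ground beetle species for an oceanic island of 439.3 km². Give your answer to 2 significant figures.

30

S = 11.18 × 439.3^0.163
ln S = ln 11.18 + 0.163 × ln 439.3 = 2.4141 + 0.163 × 6.0852 = 3.4060
S = e^3.4060 ≈ 30.14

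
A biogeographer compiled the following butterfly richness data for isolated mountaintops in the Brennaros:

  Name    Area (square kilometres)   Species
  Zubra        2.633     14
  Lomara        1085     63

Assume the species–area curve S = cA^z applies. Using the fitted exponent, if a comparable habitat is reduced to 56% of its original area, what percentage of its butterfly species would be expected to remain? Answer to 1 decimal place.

z = ln(63/14) / ln(1085/2.633) = 1.5041 / 6.0212 = 0.2498
S_new/S_old = (A_new/A_old)^z = 0.56^0.2498 = exp(0.2498 × -0.5798) = 0.8652

86.5%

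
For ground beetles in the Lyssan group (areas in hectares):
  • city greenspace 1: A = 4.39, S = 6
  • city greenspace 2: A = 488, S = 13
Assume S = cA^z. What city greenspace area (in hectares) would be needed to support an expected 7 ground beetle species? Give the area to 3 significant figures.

11.2 hectares

z = ln(13/6) / ln(488/4.39) = 0.7732 / 4.7110 = 0.1641
c = 6 / 4.39^0.1641 = 6 / 1.275 = 4.707
A = (7/4.707)^(1/0.1641) ⇒ ln A = ln(1.487)/0.1641 = 2.4186
A = e^2.4186 ≈ 11.23 hectares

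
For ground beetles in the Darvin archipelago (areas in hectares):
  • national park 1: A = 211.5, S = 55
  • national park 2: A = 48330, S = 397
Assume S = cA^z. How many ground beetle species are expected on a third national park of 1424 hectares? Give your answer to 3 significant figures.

110

z = ln(397/55) / ln(48330/211.5) = 1.9766 / 5.4316 = 0.3639
c = 55 / 211.5^0.3639 = 55 / 7.018 = 7.837
S₃ = 7.837 × 1424^0.3639 = 7.837 × 14.05 ≈ 110.1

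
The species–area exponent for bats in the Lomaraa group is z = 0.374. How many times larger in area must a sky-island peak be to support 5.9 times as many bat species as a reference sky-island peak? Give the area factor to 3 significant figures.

(A₂/A₁)^0.374 = 5.9, so A₂/A₁ = 5.9^(1/0.374) = 5.9^2.674
ln(A₂/A₁) = ln 5.9 / 0.374 = 1.7750 / 0.374 = 4.7459
A₂/A₁ = e^4.7459 ≈ 115.1

115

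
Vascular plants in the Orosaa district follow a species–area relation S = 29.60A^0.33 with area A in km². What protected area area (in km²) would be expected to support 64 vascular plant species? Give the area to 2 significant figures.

10 km²

64 = 29.6 × A^0.33  ⇒  A^0.33 = 64/29.6 = 2.162
ln A = ln(2.162) / 0.33 = 0.7711 / 0.33 = 2.3367
A = e^2.3367 ≈ 10.35 km²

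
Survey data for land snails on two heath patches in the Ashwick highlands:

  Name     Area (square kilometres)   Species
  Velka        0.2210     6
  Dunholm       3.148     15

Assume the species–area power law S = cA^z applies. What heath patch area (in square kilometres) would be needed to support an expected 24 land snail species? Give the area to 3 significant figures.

12.3 square kilometres

z = ln(15/6) / ln(3.148/0.221) = 0.9163 / 2.6564 = 0.3449
c = 6 / 0.221^0.3449 = 6 / 0.5941 = 10.1
A = (24/10.1)^(1/0.3449) ⇒ ln A = ln(2.376)/0.3449 = 2.5093
A = e^2.5093 ≈ 12.3 square kilometres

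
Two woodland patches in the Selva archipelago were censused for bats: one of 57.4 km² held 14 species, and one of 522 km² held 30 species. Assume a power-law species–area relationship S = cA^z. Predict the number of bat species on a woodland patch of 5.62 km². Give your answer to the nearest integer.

6

z = ln(30/14) / ln(522/57.4) = 0.7621 / 2.2076 = 0.3452
c = 14 / 57.4^0.3452 = 14 / 4.048 = 3.459
S₃ = 3.459 × 5.62^0.3452 = 3.459 × 1.815 ≈ 6.277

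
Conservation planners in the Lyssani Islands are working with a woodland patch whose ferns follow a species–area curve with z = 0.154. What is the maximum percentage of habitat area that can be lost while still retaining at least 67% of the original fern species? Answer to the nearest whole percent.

93%

Need (A_new/A_old)^0.154 = 0.67, so A_new/A_old = 0.67^(1/0.154) = 0.67^6.494
ln(A_new/A_old) = ln 0.67 / 0.154 = -0.4005 / 0.154 = -2.6005
A_new/A_old = e^-2.6005 ≈ 0.07424
Fraction that can be lost = 1 − 0.07424 = 0.9258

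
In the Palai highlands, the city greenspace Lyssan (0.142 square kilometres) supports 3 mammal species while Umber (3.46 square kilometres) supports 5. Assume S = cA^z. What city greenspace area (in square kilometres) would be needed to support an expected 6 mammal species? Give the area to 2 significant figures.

z = ln(5/3) / ln(3.46/0.142) = 0.5108 / 3.1932 = 0.1600
c = 3 / 0.142^0.1600 = 3 / 0.7318 = 4.1
A = (6/4.1)^(1/0.1600) ⇒ ln A = ln(1.464)/0.1600 = 2.3810
A = e^2.3810 ≈ 10.82 square kilometres

11 square kilometres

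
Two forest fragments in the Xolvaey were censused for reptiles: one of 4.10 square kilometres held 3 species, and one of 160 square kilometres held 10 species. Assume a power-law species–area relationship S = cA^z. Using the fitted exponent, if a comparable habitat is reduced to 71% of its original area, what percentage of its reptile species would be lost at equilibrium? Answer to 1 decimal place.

z = ln(10/3) / ln(160/4.1) = 1.2040 / 3.6642 = 0.3286
S_new/S_old = (A_new/A_old)^z = 0.71^0.3286 = exp(0.3286 × -0.3425) = 0.8936
Fraction lost = 1 − 0.8936 = 0.1064

10.6%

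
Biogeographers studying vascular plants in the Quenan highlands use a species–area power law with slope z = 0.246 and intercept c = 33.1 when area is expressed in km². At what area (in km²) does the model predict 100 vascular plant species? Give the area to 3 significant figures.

100 = 33.1 × A^0.246  ⇒  A^0.246 = 100/33.1 = 3.021
ln A = ln(3.021) / 0.246 = 1.1056 / 0.246 = 4.4945
A = e^4.4945 ≈ 89.52 km²

89.5 km²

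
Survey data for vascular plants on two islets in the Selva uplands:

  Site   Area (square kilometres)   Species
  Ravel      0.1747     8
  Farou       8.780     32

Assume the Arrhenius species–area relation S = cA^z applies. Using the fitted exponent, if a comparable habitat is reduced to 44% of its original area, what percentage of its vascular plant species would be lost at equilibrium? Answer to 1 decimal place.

25.2%

z = ln(32/8) / ln(8.78/0.1747) = 1.3863 / 3.9172 = 0.3539
S_new/S_old = (A_new/A_old)^z = 0.44^0.3539 = exp(0.3539 × -0.8210) = 0.7479
Fraction lost = 1 − 0.7479 = 0.2521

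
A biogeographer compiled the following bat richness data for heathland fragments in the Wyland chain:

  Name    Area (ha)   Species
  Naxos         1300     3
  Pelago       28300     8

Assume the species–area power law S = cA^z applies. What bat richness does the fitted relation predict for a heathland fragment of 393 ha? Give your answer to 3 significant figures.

z = ln(8/3) / ln(28300/1300) = 0.9808 / 3.0805 = 0.3184
c = 3 / 1300^0.3184 = 3 / 9.806 = 0.3059
S₃ = 0.3059 × 393^0.3184 = 0.3059 × 6.7 ≈ 2.05

2.05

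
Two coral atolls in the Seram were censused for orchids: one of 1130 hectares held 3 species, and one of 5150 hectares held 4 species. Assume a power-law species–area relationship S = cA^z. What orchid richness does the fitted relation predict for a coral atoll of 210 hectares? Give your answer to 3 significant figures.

z = ln(4/3) / ln(5150/1130) = 0.2877 / 1.5168 = 0.1897
c = 3 / 1130^0.1897 = 3 / 3.794 = 0.7908
S₃ = 0.7908 × 210^0.1897 = 0.7908 × 2.757 ≈ 2.18

2.18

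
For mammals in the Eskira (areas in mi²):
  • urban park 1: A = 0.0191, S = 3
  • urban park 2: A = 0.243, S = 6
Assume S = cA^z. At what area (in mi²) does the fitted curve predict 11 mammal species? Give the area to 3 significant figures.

z = ln(6/3) / ln(0.243/0.0191) = 0.6931 / 2.5434 = 0.2725
c = 3 / 0.0191^0.2725 = 3 / 0.34 = 8.823
A = (11/8.823)^(1/0.2725) ⇒ ln A = ln(1.247)/0.2725 = 0.8094
A = e^0.8094 ≈ 2.247 mi²

2.25 mi²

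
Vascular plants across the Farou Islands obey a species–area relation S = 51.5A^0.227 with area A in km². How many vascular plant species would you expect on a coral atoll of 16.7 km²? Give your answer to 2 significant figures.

S = 51.5 × 16.7^0.227
ln S = ln 51.5 + 0.227 × ln 16.7 = 3.9416 + 0.227 × 2.8154 = 4.5807
S = e^4.5807 ≈ 97.58

98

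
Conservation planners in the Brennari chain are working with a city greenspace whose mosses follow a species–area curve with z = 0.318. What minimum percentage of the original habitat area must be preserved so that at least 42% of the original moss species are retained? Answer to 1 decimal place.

Need (A_new/A_old)^0.318 = 0.42, so A_new/A_old = 0.42^(1/0.318) = 0.42^3.145
ln(A_new/A_old) = ln 0.42 / 0.318 = -0.8675 / 0.318 = -2.7280
A_new/A_old = e^-2.7280 ≈ 0.06535

6.5%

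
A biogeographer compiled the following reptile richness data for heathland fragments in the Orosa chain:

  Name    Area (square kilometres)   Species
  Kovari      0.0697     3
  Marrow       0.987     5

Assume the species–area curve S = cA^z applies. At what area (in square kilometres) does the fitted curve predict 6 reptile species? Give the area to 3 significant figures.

2.54 square kilometres

z = ln(5/3) / ln(0.987/0.0697) = 0.5108 / 2.6505 = 0.1927
c = 3 / 0.0697^0.1927 = 3 / 0.5985 = 5.013
A = (6/5.013)^(1/0.1927) ⇒ ln A = ln(1.197)/0.1927 = 0.9329
A = e^0.9329 ≈ 2.542 square kilometres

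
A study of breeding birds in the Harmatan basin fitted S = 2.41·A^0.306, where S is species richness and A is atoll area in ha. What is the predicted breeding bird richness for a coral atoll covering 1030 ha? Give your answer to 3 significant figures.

20.1

S = 2.41 × 1030^0.306 = 2.41 × 8.355 ≈ 20.13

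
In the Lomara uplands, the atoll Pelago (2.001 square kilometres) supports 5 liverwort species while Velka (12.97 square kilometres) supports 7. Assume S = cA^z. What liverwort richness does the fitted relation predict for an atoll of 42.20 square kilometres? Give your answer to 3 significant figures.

8.66

z = ln(7/5) / ln(12.97/2.001) = 0.3365 / 1.8690 = 0.1800
c = 5 / 2.001^0.1800 = 5 / 1.133 = 4.413
S₃ = 4.413 × 42.2^0.1800 = 4.413 × 1.962 ≈ 8.656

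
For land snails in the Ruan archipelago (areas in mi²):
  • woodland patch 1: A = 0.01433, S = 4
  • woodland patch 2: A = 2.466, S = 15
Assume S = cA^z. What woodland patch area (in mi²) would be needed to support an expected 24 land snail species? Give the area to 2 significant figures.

z = ln(15/4) / ln(2.466/0.01433) = 1.3218 / 5.1480 = 0.2568
c = 4 / 0.01433^0.2568 = 4 / 0.3362 = 11.9
A = (24/11.9)^(1/0.2568) ⇒ ln A = ln(2.017)/0.2568 = 2.7332
A = e^2.7332 ≈ 15.38 mi²

15 mi²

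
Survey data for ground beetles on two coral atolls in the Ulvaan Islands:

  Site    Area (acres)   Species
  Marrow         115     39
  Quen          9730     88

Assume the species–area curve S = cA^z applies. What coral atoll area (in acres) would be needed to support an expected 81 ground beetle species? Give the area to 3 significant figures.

6190 acres

z = ln(88/39) / ln(9730/115) = 0.8138 / 4.4380 = 0.1834
c = 39 / 115^0.1834 = 39 / 2.387 = 16.34
A = (81/16.34)^(1/0.1834) ⇒ ln A = ln(4.958)/0.1834 = 8.7309
A = e^8.7309 ≈ 6191 acres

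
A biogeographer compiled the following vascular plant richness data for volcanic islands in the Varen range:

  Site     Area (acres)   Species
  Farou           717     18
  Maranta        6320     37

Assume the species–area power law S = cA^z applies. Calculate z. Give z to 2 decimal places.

Taking logs: ln S = ln c + z ln A, so z = (ln S₂ − ln S₁)/(ln A₂ − ln A₁).
z = ln(37/18) / ln(6320/717) = ln(2.056) / ln(8.815) = 0.7205 / 2.1764 = 0.3311

0.33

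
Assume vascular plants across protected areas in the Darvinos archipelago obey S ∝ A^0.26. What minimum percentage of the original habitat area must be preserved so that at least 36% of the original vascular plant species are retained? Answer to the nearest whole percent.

2%

Need (A_new/A_old)^0.26 = 0.36, so A_new/A_old = 0.36^(1/0.26) = 0.36^3.846
ln(A_new/A_old) = ln 0.36 / 0.26 = -1.0217 / 0.26 = -3.9294
A_new/A_old = e^-3.9294 ≈ 0.01965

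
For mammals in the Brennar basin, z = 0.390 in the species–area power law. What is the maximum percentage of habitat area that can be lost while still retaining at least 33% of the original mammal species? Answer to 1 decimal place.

Need (A_new/A_old)^0.39 = 0.33, so A_new/A_old = 0.33^(1/0.39) = 0.33^2.564
ln(A_new/A_old) = ln 0.33 / 0.39 = -1.1087 / 0.39 = -2.8427
A_new/A_old = e^-2.8427 ≈ 0.05827
Fraction that can be lost = 1 − 0.05827 = 0.9417

94.2%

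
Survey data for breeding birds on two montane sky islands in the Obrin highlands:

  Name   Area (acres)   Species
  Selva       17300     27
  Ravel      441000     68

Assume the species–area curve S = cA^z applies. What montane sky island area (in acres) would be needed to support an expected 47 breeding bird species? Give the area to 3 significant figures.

z = ln(68/27) / ln(441000/17300) = 0.9237 / 3.2383 = 0.2852
c = 27 / 17300^0.2852 = 27 / 16.17 = 1.669
A = (47/1.669)^(1/0.2852) ⇒ ln A = ln(28.15)/0.2852 = 11.7018
A = e^11.7018 ≈ 120794 acres

121000 acres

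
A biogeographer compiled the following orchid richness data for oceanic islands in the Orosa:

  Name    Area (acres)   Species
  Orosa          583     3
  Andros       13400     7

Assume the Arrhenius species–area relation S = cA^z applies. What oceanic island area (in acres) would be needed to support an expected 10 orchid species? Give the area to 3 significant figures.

50100 acres

z = ln(7/3) / ln(13400/583) = 0.8473 / 3.1348 = 0.2703
c = 3 / 583^0.2703 = 3 / 5.591 = 0.5365
A = (10/0.5365)^(1/0.2703) ⇒ ln A = ln(18.64)/0.2703 = 10.8226
A = e^10.8226 ≈ 50143 acres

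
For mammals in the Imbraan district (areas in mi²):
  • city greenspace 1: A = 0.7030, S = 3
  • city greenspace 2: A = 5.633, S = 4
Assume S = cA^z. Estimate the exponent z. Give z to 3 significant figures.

0.138

Taking logs: ln S = ln c + z ln A, so z = (ln S₂ − ln S₁)/(ln A₂ − ln A₁).
z = ln(4/3) / ln(5.633/0.703) = ln(1.333) / ln(8.013) = 0.2877 / 2.0810 = 0.1382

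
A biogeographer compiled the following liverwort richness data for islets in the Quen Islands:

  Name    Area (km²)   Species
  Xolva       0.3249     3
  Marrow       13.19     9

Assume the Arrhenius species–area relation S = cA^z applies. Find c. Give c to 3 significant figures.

z = ln(S₂/S₁) / ln(A₂/A₁) = ln(9/3) / ln(13.19/0.3249) = 1.0986 / 3.7037 = 0.2966
c = S₁ / A₁^z = 3 / 0.3249^0.2966 = 3 / 0.7164 = 4.187

4.19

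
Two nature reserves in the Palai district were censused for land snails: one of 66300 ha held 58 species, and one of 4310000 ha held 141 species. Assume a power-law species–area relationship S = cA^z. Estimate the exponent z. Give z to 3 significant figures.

Taking logs: ln S = ln c + z ln A, so z = (ln S₂ − ln S₁)/(ln A₂ − ln A₁).
z = ln(141/58) / ln(4310000/66300) = ln(2.431) / ln(65.01) = 0.8883 / 4.1745 = 0.2128

0.213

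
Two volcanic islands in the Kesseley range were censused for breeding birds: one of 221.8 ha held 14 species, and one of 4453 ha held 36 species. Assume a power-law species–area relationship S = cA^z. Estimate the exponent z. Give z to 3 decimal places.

0.315

Taking logs: ln S = ln c + z ln A, so z = (ln S₂ − ln S₁)/(ln A₂ − ln A₁).
z = ln(36/14) / ln(4453/221.8) = ln(2.571) / ln(20.08) = 0.9445 / 2.9996 = 0.3149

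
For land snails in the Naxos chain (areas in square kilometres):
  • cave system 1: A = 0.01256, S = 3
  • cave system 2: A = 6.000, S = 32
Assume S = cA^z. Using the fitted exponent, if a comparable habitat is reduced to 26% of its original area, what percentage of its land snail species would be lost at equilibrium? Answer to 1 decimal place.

40.4%

z = ln(32/3) / ln(6/0.01256) = 2.3671 / 6.1690 = 0.3837
S_new/S_old = (A_new/A_old)^z = 0.26^0.3837 = exp(0.3837 × -1.3471) = 0.5964
Fraction lost = 1 − 0.5964 = 0.4036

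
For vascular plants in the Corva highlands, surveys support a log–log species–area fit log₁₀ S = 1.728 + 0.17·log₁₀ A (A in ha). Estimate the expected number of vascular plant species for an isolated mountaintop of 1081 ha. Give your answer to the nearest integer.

S = 53.46 × 1081^0.17
ln S = ln 53.46 + 0.17 × ln 1081 = 3.9789 + 0.17 × 6.9856 = 5.1664
S = e^5.1664 ≈ 175.3

175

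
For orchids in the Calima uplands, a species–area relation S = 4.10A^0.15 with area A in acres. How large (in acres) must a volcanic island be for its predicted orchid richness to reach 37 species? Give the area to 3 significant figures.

2340000 acres

37 = 4.1 × A^0.15  ⇒  A^0.15 = 37/4.1 = 9.024
ln A = ln(9.024) / 0.15 = 2.1999 / 0.15 = 14.6662
A = e^14.6662 ≈ 2341275 acres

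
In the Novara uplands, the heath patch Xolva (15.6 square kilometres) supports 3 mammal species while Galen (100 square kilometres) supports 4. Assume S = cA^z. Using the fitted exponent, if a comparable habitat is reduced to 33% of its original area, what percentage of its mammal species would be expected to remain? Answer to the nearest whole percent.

z = ln(4/3) / ln(100/15.6) = 0.2877 / 1.8579 = 0.1548
S_new/S_old = (A_new/A_old)^z = 0.33^0.1548 = exp(0.1548 × -1.1087) = 0.8423

84%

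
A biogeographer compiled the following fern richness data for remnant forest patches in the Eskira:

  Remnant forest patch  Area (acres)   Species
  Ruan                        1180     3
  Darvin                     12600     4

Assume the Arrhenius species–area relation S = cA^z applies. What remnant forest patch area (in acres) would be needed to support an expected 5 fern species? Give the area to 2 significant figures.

79000 acres

z = ln(4/3) / ln(12600/1180) = 0.2877 / 2.3682 = 0.1215
c = 3 / 1180^0.1215 = 3 / 2.361 = 1.27
A = (5/1.27)^(1/0.1215) ⇒ ln A = ln(3.936)/0.1215 = 11.2784
A = e^11.2784 ≈ 79091 acres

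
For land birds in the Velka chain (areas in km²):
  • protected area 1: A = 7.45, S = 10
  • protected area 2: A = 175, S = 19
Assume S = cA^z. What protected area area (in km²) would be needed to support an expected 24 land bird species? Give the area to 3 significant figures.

552 km²

z = ln(19/10) / ln(175/7.45) = 0.6419 / 3.1566 = 0.2033
c = 10 / 7.45^0.2033 = 10 / 1.504 = 6.647
A = (24/6.647)^(1/0.2033) ⇒ ln A = ln(3.61)/0.2033 = 6.3137
A = e^6.3137 ≈ 552.1 km²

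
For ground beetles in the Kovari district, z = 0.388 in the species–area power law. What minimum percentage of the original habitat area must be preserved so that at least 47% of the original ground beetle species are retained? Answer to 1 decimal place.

14.3%

Need (A_new/A_old)^0.388 = 0.47, so A_new/A_old = 0.47^(1/0.388) = 0.47^2.577
ln(A_new/A_old) = ln 0.47 / 0.388 = -0.7550 / 0.388 = -1.9459
A_new/A_old = e^-1.9459 ≈ 0.1429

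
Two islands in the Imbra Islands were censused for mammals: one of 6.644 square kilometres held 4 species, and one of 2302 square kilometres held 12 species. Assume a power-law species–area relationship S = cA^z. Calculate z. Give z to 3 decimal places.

0.188

Taking logs: ln S = ln c + z ln A, so z = (ln S₂ − ln S₁)/(ln A₂ − ln A₁).
z = ln(12/4) / ln(2302/6.644) = ln(3) / ln(346.5) = 1.0986 / 5.8478 = 0.1879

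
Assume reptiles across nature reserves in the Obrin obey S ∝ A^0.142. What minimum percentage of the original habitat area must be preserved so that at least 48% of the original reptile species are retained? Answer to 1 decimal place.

Need (A_new/A_old)^0.142 = 0.48, so A_new/A_old = 0.48^(1/0.142) = 0.48^7.042
ln(A_new/A_old) = ln 0.48 / 0.142 = -0.7340 / 0.142 = -5.1688
A_new/A_old = e^-5.1688 ≈ 0.005691

0.6%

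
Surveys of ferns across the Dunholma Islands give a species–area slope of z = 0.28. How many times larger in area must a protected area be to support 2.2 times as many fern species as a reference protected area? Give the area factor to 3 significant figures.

(A₂/A₁)^0.28 = 2.2, so A₂/A₁ = 2.2^(1/0.28) = 2.2^3.571
ln(A₂/A₁) = ln 2.2 / 0.28 = 0.7885 / 0.28 = 2.8159
A₂/A₁ = e^2.8159 ≈ 16.71

16.7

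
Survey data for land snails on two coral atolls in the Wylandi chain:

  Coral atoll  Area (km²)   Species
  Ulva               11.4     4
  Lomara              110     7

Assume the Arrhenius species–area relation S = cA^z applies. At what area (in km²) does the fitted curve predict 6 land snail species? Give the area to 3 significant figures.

58.9 km²

z = ln(7/4) / ln(110/11.4) = 0.5596 / 2.2669 = 0.2469
c = 4 / 11.4^0.2469 = 4 / 1.824 = 2.194
A = (6/2.194)^(1/0.2469) ⇒ ln A = ln(2.735)/0.2469 = 4.0761
A = e^4.0761 ≈ 58.91 km²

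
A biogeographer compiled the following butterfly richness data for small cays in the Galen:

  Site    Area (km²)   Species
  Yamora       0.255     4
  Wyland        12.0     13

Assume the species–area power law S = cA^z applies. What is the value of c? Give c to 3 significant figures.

6.08

z = ln(S₂/S₁) / ln(A₂/A₁) = ln(13/4) / ln(12/0.255) = 1.1787 / 3.8514 = 0.3060
c = S₁ / A₁^z = 4 / 0.255^0.3060 = 4 / 0.6582 = 6.077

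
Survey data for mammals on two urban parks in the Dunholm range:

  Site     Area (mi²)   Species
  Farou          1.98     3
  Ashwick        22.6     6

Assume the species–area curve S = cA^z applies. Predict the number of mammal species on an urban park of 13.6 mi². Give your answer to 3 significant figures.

5.19

z = ln(6/3) / ln(22.6/1.98) = 0.6931 / 2.4349 = 0.2847
c = 3 / 1.98^0.2847 = 3 / 1.215 = 2.47
S₃ = 2.47 × 13.6^0.2847 = 2.47 × 2.102 ≈ 5.192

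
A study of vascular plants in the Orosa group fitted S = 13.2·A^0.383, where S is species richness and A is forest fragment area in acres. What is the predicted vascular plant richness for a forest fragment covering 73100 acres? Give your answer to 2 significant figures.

960

S = 13.2 × 73100^0.383
ln S = ln 13.2 + 0.383 × ln 73100 = 2.5802 + 0.383 × 11.1996 = 6.8697
S = e^6.8697 ≈ 962.6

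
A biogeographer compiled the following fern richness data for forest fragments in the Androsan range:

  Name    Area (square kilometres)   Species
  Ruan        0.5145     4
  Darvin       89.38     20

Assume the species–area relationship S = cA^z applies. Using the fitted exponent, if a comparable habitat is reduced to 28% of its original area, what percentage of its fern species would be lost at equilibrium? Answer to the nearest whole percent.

33%

z = ln(20/4) / ln(89.38/0.5145) = 1.6094 / 5.1575 = 0.3121
S_new/S_old = (A_new/A_old)^z = 0.28^0.3121 = exp(0.3121 × -1.2730) = 0.6722
Fraction lost = 1 − 0.6722 = 0.3278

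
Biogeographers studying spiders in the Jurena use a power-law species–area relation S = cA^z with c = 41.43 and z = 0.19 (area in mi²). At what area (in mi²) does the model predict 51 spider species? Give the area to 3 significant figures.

2.99 mi²

51 = 41.43 × A^0.19  ⇒  A^0.19 = 51/41.43 = 1.231
ln A = ln(1.231) / 0.19 = 0.2078 / 0.19 = 1.0938
A = e^1.0938 ≈ 2.986 mi²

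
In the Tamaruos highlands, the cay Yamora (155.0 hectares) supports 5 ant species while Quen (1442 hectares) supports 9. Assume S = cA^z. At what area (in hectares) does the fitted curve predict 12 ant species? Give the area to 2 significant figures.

z = ln(9/5) / ln(1442/155) = 0.5878 / 2.2304 = 0.2635
c = 5 / 155^0.2635 = 5 / 3.778 = 1.324
A = (12/1.324)^(1/0.2635) ⇒ ln A = ln(9.067)/0.2635 = 8.3654
A = e^8.3654 ≈ 4296 hectares

4300 hectares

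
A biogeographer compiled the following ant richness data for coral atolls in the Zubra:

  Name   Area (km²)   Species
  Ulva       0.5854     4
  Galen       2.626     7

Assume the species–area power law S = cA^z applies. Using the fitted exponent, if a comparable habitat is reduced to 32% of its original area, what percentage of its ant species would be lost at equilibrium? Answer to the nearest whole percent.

35%

z = ln(7/4) / ln(2.626/0.5854) = 0.5596 / 1.5009 = 0.3728
S_new/S_old = (A_new/A_old)^z = 0.32^0.3728 = exp(0.3728 × -1.1394) = 0.6539
Fraction lost = 1 − 0.6539 = 0.3461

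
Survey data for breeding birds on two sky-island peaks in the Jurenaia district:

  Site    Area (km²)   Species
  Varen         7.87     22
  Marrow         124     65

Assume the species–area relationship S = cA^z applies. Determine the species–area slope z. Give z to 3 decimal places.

Taking logs: ln S = ln c + z ln A, so z = (ln S₂ − ln S₁)/(ln A₂ − ln A₁).
z = ln(65/22) / ln(124/7.87) = ln(2.955) / ln(15.76) = 1.0833 / 2.7572 = 0.3929

0.393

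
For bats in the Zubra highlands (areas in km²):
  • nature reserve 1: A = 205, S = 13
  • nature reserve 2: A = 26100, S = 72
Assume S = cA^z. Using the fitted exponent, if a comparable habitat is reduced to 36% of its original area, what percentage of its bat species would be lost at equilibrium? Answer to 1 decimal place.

30.3%

z = ln(72/13) / ln(26100/205) = 1.7117 / 4.8467 = 0.3532
S_new/S_old = (A_new/A_old)^z = 0.36^0.3532 = exp(0.3532 × -1.0217) = 0.6971
Fraction lost = 1 − 0.6971 = 0.3029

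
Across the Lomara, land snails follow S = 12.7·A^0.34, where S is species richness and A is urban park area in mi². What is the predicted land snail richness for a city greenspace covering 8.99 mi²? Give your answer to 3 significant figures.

S = 12.7 × 8.99^0.34 = 12.7 × 2.11 ≈ 26.8

26.8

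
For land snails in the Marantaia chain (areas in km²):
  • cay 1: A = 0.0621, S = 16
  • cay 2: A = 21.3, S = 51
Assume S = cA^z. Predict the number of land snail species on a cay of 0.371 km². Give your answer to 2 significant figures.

z = ln(51/16) / ln(21.3/0.0621) = 1.1592 / 5.8377 = 0.1986
c = 16 / 0.0621^0.1986 = 16 / 0.5759 = 27.78
S₃ = 27.78 × 0.371^0.1986 = 27.78 × 0.8213 ≈ 22.82

23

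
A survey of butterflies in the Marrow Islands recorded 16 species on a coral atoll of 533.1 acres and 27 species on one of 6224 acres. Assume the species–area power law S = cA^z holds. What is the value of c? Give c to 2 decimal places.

z = ln(S₂/S₁) / ln(A₂/A₁) = ln(27/16) / ln(6224/533.1) = 0.5232 / 2.4575 = 0.2129
c = S₁ / A₁^z = 16 / 533.1^0.2129 = 16 / 3.807 = 4.203

4.20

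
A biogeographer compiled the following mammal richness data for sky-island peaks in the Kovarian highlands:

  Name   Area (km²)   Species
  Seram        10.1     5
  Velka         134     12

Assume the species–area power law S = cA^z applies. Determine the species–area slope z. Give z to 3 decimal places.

0.339

Taking logs: ln S = ln c + z ln A, so z = (ln S₂ − ln S₁)/(ln A₂ − ln A₁).
z = ln(12/5) / ln(134/10.1) = ln(2.4) / ln(13.27) = 0.8755 / 2.5853 = 0.3386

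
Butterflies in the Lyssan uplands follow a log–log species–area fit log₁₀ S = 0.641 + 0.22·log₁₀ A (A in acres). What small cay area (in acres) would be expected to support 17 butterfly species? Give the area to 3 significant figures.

478 acres

17 = 4.375 × A^0.22  ⇒  A^0.22 = 17/4.375 = 3.886
ln A = ln(3.886) / 0.22 = 1.3573 / 0.22 = 6.1693
A = e^6.1693 ≈ 477.9 acres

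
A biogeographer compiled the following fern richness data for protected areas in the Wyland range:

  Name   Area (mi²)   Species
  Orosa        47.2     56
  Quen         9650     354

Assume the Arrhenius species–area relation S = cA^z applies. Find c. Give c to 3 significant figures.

z = ln(S₂/S₁) / ln(A₂/A₁) = ln(354/56) / ln(9650/47.2) = 1.8439 / 5.3203 = 0.3466
c = S₁ / A₁^z = 56 / 47.2^0.3466 = 56 / 3.803 = 14.72

14.7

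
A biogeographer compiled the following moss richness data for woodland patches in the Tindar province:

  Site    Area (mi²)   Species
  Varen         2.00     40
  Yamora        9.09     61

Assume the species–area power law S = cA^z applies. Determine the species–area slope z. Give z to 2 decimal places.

0.28

Taking logs: ln S = ln c + z ln A, so z = (ln S₂ − ln S₁)/(ln A₂ − ln A₁).
z = ln(61/40) / ln(9.09/2) = ln(1.525) / ln(4.545) = 0.4220 / 1.5140 = 0.2787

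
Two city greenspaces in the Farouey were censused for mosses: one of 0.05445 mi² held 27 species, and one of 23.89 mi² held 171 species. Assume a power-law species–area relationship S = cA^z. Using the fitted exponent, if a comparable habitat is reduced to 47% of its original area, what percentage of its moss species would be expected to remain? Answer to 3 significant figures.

79.5%

z = ln(171/27) / ln(23.89/0.05445) = 1.8458 / 6.0839 = 0.3034
S_new/S_old = (A_new/A_old)^z = 0.47^0.3034 = exp(0.3034 × -0.7550) = 0.7953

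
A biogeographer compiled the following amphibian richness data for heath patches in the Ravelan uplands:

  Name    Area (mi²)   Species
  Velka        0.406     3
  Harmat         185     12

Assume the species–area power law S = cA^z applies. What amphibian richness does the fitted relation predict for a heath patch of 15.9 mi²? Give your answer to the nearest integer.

z = ln(12/3) / ln(185/0.406) = 1.3863 / 6.1218 = 0.2265
c = 3 / 0.406^0.2265 = 3 / 0.8154 = 3.679
S₃ = 3.679 × 15.9^0.2265 = 3.679 × 1.871 ≈ 6.884

7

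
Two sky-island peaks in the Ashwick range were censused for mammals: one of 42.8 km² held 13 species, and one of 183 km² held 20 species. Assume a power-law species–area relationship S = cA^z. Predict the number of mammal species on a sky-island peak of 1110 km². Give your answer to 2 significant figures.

34

z = ln(20/13) / ln(183/42.8) = 0.4308 / 1.4529 = 0.2965
c = 13 / 42.8^0.2965 = 13 / 3.046 = 4.268
S₃ = 4.268 × 1110^0.2965 = 4.268 × 7.997 ≈ 34.13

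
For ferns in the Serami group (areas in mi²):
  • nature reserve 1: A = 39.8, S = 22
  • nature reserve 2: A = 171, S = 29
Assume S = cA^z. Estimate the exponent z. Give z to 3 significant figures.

0.190

Taking logs: ln S = ln c + z ln A, so z = (ln S₂ − ln S₁)/(ln A₂ − ln A₁).
z = ln(29/22) / ln(171/39.8) = ln(1.318) / ln(4.296) = 0.2763 / 1.4578 = 0.1895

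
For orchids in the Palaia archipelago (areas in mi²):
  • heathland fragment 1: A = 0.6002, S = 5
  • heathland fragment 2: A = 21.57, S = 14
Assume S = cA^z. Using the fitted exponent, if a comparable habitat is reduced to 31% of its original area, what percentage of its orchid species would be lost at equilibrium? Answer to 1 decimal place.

28.6%

z = ln(14/5) / ln(21.57/0.6002) = 1.0296 / 3.5818 = 0.2875
S_new/S_old = (A_new/A_old)^z = 0.31^0.2875 = exp(0.2875 × -1.1712) = 0.7141
Fraction lost = 1 − 0.7141 = 0.2859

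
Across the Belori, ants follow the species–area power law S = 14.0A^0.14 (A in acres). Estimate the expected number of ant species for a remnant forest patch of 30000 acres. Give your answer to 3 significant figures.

S = 14 × 30000^0.14
ln S = ln 14 + 0.14 × ln 30000 = 2.6391 + 0.14 × 10.3090 = 4.0823
S = e^4.0823 ≈ 59.28

59.3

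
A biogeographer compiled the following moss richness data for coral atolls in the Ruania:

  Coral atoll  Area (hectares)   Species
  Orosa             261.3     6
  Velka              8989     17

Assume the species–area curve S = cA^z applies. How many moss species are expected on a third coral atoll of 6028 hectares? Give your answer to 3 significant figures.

z = ln(17/6) / ln(8989/261.3) = 1.0415 / 3.5381 = 0.2944
c = 6 / 261.3^0.2944 = 6 / 5.146 = 1.166
S₃ = 1.166 × 6028^0.2944 = 1.166 × 12.96 ≈ 15.11

15.1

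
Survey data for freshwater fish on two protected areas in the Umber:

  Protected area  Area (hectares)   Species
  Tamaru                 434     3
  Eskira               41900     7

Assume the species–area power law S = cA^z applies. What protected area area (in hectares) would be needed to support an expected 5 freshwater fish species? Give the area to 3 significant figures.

6820 hectares

z = ln(7/3) / ln(41900/434) = 0.8473 / 4.5700 = 0.1854
c = 3 / 434^0.1854 = 3 / 3.083 = 0.973
A = (5/0.973)^(1/0.1854) ⇒ ln A = ln(5.139)/0.1854 = 8.8282
A = e^8.8282 ≈ 6824 hectares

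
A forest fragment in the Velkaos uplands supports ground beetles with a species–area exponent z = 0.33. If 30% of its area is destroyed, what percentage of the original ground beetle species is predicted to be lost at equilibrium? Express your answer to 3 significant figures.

11.1%

S_new/S_old = (A_new/A_old)^z = 0.7^0.33
= exp(0.33 × ln 0.7) = exp(0.33 × -0.3567) = exp(-0.1177) ≈ 0.889
Fraction lost = 1 − 0.889 = 0.111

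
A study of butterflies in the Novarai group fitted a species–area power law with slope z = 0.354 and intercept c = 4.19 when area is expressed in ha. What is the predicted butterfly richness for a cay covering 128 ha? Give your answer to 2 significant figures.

23

S = 4.19 × 128^0.354
ln S = ln 4.19 + 0.354 × ln 128 = 1.4327 + 0.354 × 4.8520 = 3.1503
S = e^3.1503 ≈ 23.34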